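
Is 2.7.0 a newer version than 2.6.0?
Yes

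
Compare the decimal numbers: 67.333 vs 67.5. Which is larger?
67.5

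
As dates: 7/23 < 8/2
True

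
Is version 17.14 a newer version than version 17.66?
No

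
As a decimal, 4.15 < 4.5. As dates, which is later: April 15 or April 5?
April 15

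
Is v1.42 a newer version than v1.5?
Yes. Version numbers are compared segment by segment as integers, not as decimals: minor version 42 > 5, so v1.42 > v1.5 (even though the decimal 1.42 < 1.5).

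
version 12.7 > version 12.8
False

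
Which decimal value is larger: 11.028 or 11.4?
11.4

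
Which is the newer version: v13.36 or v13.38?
v13.38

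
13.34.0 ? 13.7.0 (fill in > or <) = >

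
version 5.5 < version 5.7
True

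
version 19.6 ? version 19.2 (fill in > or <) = >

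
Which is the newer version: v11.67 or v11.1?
v11.67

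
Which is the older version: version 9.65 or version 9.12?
version 9.12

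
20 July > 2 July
True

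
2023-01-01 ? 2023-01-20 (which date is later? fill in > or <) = <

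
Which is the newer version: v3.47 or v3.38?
v3.47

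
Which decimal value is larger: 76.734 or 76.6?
76.734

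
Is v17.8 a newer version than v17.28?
No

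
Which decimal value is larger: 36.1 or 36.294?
36.294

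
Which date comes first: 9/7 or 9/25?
9/7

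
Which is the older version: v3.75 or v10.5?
v3.75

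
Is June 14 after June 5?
Yes. Day 14 comes after day 5 in June — this is a date comparison, not a decimal one (the decimal 6.14 would be smaller than 6.5).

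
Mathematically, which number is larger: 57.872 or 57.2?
57.872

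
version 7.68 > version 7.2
True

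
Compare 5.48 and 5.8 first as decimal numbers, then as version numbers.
As decimals: 5.48 < 5.8. As versions: v5.48 > v5.8 (minor version 48 > 8).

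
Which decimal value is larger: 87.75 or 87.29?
87.75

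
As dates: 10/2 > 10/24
False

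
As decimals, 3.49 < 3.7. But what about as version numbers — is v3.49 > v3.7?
True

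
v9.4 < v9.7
True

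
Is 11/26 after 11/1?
Yes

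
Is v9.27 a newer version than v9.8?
Yes. Version numbers are compared segment by segment as integers, not as decimals: minor version 27 > 8, so v9.27 > v9.8 (even though the decimal 9.27 < 9.8).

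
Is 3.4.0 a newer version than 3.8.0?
No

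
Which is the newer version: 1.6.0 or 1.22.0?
1.22.0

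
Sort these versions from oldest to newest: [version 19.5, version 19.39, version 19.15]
[version 19.5, version 19.15, version 19.39]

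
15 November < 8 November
False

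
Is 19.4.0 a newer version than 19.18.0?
No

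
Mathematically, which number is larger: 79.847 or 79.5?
79.847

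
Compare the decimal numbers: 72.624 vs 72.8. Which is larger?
72.8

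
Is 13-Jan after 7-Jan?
Yes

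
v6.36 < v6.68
True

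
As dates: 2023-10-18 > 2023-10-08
True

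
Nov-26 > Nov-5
True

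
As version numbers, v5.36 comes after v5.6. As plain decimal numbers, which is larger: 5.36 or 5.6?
5.6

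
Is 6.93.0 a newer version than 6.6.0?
Yes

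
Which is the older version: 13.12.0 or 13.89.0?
13.12.0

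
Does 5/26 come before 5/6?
No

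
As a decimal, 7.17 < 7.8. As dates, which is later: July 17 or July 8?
July 17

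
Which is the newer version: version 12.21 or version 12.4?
version 12.21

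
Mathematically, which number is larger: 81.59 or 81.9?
81.9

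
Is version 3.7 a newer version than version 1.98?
Yes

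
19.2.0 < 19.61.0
True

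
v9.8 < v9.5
False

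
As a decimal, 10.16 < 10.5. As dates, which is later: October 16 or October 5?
October 16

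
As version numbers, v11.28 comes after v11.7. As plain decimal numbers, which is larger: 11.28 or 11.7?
11.7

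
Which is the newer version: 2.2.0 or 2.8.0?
2.8.0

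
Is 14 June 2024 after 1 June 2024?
Yes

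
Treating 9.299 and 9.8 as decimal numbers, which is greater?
9.8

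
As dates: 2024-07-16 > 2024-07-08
True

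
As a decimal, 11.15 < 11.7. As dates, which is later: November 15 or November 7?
November 15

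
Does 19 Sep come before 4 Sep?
No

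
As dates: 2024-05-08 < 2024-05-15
True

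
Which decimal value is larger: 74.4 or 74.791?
74.791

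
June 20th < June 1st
False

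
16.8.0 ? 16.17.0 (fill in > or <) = <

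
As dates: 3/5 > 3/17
False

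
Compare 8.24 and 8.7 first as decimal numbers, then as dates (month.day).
As decimals: 8.24 < 8.7. As dates: 8/24 is later than 8/7 (day 24 > day 7).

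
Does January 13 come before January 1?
No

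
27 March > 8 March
True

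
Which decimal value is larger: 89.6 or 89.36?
89.6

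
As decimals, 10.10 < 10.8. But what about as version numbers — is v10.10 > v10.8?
True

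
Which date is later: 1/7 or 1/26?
1/26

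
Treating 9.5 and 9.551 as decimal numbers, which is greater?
9.551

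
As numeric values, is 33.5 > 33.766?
False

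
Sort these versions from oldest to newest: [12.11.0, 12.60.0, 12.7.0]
[12.7.0, 12.11.0, 12.60.0]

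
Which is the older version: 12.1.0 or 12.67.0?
12.1.0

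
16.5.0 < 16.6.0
True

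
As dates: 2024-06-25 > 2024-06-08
True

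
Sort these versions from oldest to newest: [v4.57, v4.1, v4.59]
[v4.1, v4.57, v4.59]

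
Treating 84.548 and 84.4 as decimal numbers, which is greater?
84.548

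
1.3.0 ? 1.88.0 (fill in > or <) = <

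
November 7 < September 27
False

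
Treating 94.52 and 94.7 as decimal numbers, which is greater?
94.7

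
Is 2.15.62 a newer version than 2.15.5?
Yes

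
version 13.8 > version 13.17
False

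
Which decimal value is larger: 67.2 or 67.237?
67.237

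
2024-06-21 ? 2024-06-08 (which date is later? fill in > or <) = >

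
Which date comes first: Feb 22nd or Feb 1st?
Feb 1st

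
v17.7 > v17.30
False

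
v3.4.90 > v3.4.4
True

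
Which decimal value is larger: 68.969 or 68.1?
68.969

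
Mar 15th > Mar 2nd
True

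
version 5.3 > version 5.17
False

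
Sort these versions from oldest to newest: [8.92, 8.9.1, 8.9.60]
[8.9.1, 8.9.60, 8.92]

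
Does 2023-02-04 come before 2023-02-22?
Yes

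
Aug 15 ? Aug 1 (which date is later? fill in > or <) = >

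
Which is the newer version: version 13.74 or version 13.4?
version 13.74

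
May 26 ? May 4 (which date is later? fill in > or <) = >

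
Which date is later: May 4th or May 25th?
May 25th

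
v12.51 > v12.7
True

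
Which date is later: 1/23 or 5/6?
5/6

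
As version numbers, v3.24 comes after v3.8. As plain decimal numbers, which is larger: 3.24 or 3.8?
3.8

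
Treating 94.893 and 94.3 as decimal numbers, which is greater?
94.893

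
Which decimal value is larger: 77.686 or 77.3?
77.686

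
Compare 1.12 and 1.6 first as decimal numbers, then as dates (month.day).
As decimals: 1.12 < 1.6. As dates: 1/12 is later than 1/6 (day 12 > day 6).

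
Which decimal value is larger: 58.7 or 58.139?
58.7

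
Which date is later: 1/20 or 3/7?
3/7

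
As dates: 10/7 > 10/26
False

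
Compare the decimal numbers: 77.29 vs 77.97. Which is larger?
77.97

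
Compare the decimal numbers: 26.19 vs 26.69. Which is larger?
26.69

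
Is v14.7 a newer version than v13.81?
Yes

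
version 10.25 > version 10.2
True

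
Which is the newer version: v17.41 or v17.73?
v17.73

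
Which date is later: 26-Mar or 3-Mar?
26-Mar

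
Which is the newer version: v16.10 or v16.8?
v16.10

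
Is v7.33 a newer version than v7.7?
Yes. Version numbers are compared segment by segment as integers, not as decimals: minor version 33 > 7, so v7.33 > v7.7 (even though the decimal 7.33 < 7.7).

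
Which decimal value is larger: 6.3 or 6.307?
6.307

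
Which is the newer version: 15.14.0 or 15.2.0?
15.14.0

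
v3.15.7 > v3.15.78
False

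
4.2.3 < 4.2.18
True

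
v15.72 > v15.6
True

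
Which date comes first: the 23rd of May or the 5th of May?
the 5th of May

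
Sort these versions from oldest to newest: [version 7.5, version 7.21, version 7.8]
[version 7.5, version 7.8, version 7.21]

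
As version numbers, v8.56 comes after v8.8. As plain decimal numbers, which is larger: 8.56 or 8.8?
8.8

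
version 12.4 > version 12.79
False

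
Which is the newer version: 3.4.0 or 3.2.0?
3.4.0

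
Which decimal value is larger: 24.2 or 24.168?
24.2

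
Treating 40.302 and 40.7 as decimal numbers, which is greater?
40.7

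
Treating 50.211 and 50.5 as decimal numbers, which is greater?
50.5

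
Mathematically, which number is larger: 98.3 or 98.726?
98.726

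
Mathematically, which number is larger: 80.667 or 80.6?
80.667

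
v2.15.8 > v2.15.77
False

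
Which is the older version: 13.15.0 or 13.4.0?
13.4.0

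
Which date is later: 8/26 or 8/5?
8/26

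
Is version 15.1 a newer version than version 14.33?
Yes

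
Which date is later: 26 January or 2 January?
26 January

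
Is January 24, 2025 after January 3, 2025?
Yes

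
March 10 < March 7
False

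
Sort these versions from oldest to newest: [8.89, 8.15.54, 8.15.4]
[8.15.4, 8.15.54, 8.89]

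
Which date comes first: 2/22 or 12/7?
2/22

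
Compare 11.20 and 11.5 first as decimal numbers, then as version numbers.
As decimals: 11.20 < 11.5. As versions: v11.20 > v11.5 (minor version 20 > 5).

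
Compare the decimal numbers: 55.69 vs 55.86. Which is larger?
55.86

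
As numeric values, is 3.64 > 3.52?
True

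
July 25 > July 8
True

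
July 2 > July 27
False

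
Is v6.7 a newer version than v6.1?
Yes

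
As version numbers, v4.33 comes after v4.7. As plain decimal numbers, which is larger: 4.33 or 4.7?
4.7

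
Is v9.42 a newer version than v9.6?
Yes. Version numbers are compared segment by segment as integers, not as decimals: minor version 42 > 6, so v9.42 > v9.6 (even though the decimal 9.42 < 9.6).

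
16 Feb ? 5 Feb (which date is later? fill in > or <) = >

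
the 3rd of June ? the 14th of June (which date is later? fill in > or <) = <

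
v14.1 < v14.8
True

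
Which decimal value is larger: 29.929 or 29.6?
29.929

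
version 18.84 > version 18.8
True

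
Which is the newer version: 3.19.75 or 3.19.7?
3.19.75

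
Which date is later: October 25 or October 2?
October 25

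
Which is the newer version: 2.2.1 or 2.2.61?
2.2.61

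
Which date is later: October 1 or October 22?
October 22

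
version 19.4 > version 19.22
False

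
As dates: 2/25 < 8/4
True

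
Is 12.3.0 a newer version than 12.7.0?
No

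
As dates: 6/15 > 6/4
True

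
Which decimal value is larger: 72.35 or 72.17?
72.35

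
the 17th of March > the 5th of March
True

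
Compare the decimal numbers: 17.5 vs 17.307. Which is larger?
17.5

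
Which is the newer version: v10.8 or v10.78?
v10.78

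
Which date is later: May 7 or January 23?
May 7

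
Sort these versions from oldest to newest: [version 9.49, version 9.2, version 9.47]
[version 9.2, version 9.47, version 9.49]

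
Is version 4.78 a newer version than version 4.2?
Yes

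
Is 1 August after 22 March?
Yes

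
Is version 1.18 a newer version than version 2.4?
No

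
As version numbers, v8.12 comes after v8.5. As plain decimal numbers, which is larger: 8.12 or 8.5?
8.5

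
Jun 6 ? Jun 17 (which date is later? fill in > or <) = <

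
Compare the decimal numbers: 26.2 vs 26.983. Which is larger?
26.983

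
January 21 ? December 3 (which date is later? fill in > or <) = <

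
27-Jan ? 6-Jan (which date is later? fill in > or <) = >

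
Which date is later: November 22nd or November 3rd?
November 22nd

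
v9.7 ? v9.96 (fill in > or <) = <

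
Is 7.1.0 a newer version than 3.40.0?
Yes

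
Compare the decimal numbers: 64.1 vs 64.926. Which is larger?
64.926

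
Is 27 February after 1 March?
No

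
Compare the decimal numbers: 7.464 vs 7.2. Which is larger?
7.464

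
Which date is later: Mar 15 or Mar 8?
Mar 15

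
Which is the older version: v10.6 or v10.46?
v10.6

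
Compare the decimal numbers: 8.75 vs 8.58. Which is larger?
8.75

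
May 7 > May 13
False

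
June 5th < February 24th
False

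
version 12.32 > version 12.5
True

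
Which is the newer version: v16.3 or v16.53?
v16.53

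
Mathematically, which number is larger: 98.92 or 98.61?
98.92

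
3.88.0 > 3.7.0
True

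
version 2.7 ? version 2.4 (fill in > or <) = >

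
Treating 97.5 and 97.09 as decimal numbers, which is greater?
97.5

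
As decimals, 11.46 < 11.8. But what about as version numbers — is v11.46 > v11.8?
True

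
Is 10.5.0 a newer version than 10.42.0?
No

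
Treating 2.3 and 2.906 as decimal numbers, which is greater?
2.906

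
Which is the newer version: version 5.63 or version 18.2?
version 18.2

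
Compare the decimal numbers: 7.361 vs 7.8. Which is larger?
7.8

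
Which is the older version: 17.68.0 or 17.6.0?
17.6.0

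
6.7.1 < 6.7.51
True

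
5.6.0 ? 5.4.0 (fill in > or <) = >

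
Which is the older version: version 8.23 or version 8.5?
version 8.5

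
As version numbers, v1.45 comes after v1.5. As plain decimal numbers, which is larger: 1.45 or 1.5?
1.5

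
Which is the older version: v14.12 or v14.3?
v14.3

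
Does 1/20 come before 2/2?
Yes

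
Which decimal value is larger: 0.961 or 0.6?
0.961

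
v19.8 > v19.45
False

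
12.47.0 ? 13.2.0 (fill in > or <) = <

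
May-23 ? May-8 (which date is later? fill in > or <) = >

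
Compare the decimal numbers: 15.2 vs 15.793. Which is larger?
15.793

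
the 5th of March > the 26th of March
False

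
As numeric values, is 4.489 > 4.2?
True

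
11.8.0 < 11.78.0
True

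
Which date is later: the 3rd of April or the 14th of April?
the 14th of April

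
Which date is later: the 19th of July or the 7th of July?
the 19th of July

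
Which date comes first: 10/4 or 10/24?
10/4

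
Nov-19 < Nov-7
False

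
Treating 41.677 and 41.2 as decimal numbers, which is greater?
41.677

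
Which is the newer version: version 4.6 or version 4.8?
version 4.8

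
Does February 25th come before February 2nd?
No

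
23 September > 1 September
True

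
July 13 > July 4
True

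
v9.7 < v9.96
True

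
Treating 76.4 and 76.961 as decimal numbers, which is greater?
76.961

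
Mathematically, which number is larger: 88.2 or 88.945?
88.945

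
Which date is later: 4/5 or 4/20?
4/20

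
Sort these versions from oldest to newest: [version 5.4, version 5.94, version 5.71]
[version 5.4, version 5.71, version 5.94]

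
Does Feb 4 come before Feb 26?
Yes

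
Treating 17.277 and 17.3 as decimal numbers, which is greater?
17.3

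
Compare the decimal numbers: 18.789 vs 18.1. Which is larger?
18.789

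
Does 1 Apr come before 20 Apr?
Yes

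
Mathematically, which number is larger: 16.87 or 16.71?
16.87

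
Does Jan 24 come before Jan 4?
No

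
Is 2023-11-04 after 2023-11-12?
No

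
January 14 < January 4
False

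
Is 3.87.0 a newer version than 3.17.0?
Yes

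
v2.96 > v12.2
False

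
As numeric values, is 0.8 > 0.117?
True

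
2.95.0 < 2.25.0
False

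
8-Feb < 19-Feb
True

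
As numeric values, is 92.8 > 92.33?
True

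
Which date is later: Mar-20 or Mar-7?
Mar-20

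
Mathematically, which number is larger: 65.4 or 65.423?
65.423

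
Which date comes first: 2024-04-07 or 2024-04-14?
2024-04-07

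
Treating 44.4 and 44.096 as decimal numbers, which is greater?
44.4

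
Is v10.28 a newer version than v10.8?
Yes. Version numbers are compared segment by segment as integers, not as decimals: minor version 28 > 8, so v10.28 > v10.8 (even though the decimal 10.28 < 10.8).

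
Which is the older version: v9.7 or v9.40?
v9.7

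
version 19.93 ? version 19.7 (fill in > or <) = >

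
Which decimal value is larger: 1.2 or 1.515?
1.515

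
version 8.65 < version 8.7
False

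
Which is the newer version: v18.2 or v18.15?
v18.15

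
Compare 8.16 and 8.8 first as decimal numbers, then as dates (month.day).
As decimals: 8.16 < 8.8. As dates: 8/16 is later than 8/8 (day 16 > day 8).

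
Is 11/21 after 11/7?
Yes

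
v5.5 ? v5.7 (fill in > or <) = <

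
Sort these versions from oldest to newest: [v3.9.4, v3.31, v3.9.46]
[v3.9.4, v3.9.46, v3.31]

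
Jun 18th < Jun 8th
False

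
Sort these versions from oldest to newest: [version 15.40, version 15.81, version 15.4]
[version 15.4, version 15.40, version 15.81]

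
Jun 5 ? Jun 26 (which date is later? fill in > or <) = <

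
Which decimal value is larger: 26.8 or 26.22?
26.8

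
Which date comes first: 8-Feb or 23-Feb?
8-Feb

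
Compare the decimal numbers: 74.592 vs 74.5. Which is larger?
74.592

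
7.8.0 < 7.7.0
False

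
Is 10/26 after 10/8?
Yes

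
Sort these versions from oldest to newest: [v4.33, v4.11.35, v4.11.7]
[v4.11.7, v4.11.35, v4.33]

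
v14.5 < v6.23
False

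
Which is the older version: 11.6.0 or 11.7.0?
11.6.0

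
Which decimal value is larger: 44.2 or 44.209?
44.209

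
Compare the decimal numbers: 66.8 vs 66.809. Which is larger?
66.809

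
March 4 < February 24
False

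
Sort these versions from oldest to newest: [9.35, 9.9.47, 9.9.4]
[9.9.4, 9.9.47, 9.35]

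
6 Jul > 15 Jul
False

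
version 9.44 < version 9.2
False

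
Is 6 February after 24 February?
No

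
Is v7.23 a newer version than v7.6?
Yes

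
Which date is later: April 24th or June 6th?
June 6th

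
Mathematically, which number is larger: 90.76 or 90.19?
90.76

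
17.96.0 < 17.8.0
False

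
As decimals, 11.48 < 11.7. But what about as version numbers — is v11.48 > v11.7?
True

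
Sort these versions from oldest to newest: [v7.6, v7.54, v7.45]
[v7.6, v7.45, v7.54]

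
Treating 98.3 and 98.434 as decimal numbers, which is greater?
98.434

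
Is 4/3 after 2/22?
Yes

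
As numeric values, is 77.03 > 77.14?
False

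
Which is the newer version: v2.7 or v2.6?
v2.7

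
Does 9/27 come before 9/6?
No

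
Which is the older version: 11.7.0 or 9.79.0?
9.79.0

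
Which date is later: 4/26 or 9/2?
9/2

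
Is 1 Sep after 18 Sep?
No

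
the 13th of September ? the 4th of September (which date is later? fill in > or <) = >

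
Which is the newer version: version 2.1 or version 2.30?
version 2.30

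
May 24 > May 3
True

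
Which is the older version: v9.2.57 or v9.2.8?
v9.2.8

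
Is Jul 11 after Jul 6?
Yes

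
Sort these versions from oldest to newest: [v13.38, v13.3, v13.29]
[v13.3, v13.29, v13.38]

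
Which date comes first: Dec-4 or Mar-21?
Mar-21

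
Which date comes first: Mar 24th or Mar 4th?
Mar 4th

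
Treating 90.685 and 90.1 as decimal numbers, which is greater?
90.685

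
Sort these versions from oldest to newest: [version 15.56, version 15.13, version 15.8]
[version 15.8, version 15.13, version 15.56]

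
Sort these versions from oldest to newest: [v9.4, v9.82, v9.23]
[v9.4, v9.23, v9.82]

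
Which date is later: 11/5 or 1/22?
11/5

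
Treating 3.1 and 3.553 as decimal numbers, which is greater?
3.553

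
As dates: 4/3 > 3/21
True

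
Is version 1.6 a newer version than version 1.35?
No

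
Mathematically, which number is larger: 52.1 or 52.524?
52.524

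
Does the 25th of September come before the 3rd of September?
No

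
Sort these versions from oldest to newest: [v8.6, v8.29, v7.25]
[v7.25, v8.6, v8.29]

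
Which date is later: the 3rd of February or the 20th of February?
the 20th of February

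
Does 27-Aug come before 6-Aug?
No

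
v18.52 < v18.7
False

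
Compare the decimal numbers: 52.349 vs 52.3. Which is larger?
52.349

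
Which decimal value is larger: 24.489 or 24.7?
24.7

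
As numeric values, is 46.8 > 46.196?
True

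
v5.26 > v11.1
False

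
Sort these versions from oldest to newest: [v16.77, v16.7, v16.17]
[v16.7, v16.17, v16.77]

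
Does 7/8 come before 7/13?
Yes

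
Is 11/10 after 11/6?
Yes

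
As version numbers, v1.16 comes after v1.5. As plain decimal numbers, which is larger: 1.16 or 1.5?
1.5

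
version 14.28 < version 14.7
False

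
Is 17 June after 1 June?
Yes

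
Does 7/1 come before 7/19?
Yes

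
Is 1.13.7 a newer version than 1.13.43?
No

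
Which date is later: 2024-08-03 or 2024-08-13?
2024-08-13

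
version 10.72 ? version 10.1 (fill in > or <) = >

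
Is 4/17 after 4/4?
Yes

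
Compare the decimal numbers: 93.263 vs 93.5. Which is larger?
93.5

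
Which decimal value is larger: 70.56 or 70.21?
70.56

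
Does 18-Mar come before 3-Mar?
No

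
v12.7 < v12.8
True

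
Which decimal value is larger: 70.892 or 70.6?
70.892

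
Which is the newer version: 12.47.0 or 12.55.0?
12.55.0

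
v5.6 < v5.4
False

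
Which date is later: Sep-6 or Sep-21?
Sep-21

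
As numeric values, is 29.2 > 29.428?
False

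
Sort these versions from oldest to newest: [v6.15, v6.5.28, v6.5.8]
[v6.5.8, v6.5.28, v6.15]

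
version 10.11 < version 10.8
False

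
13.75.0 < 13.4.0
False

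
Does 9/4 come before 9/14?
Yes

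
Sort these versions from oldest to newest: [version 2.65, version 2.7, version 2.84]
[version 2.7, version 2.65, version 2.84]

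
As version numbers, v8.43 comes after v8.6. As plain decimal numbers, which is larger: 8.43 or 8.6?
8.6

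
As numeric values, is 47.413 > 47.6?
False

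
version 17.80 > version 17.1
True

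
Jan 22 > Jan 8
True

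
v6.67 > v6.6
True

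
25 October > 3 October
True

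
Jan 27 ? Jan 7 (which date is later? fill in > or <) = >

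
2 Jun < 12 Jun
True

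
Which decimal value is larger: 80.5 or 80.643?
80.643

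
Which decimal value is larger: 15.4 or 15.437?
15.437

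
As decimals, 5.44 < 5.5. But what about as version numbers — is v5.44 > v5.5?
True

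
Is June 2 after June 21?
No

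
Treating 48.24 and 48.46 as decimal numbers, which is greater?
48.46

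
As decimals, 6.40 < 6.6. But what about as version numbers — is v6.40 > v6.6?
True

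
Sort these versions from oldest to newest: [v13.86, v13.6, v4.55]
[v4.55, v13.6, v13.86]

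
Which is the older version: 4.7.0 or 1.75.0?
1.75.0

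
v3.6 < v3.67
True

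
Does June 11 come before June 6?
No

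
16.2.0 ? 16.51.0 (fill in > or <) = <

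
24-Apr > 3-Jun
False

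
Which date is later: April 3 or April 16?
April 16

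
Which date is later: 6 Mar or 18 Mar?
18 Mar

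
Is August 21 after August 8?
Yes. Day 21 comes after day 8 in August — this is a date comparison, not a decimal one (the decimal 8.21 would be smaller than 8.8).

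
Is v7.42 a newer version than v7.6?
Yes. Version numbers are compared segment by segment as integers, not as decimals: minor version 42 > 6, so v7.42 > v7.6 (even though the decimal 7.42 < 7.6).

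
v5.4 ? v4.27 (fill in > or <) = >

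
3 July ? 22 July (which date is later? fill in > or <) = <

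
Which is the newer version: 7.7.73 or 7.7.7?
7.7.73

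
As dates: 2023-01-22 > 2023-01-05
True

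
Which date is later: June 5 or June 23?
June 23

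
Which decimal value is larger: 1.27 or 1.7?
1.7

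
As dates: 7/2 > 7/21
False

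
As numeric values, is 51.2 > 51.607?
False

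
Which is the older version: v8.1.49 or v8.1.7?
v8.1.7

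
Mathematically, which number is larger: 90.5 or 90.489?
90.5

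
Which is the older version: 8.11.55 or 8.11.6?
8.11.6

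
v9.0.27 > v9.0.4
True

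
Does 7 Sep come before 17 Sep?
Yes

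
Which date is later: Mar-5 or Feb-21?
Mar-5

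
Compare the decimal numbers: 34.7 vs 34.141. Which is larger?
34.7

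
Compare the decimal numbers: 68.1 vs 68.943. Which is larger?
68.943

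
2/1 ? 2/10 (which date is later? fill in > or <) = <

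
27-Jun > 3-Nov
False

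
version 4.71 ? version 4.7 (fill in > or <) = >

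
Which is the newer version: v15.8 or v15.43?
v15.43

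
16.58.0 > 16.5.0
True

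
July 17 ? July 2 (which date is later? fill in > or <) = >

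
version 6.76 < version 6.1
False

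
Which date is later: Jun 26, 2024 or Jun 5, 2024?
Jun 26, 2024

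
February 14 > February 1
True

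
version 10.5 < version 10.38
True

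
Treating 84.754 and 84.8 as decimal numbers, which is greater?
84.8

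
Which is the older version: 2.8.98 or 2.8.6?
2.8.6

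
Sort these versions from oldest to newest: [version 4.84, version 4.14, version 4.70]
[version 4.14, version 4.70, version 4.84]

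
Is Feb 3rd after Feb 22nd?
No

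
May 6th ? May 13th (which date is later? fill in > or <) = <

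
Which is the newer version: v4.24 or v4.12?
v4.24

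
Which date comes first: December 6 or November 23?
November 23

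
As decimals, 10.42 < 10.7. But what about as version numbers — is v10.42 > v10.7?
True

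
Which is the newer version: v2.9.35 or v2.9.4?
v2.9.35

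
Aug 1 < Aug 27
True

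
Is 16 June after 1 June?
Yes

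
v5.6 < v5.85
True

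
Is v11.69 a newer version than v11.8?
Yes. Version numbers are compared segment by segment as integers, not as decimals: minor version 69 > 8, so v11.69 > v11.8 (even though the decimal 11.69 < 11.8).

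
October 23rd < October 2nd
False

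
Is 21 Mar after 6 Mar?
Yes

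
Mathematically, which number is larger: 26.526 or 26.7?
26.7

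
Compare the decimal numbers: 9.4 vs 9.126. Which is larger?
9.4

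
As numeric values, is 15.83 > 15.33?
True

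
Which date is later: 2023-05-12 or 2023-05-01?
2023-05-12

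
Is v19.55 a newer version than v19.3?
Yes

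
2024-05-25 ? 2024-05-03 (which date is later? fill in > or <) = >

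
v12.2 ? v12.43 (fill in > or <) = <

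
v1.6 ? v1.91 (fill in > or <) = <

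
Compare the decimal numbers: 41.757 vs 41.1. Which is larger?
41.757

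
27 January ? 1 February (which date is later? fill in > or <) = <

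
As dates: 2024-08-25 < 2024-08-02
False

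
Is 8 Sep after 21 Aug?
Yes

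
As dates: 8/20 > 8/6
True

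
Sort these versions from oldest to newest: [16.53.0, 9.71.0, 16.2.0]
[9.71.0, 16.2.0, 16.53.0]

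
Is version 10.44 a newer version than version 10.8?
Yes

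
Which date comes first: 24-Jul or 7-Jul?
7-Jul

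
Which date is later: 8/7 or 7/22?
8/7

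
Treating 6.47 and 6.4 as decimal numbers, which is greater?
6.47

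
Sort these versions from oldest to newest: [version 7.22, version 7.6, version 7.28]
[version 7.6, version 7.22, version 7.28]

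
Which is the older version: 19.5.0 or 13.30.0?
13.30.0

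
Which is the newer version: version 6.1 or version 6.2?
version 6.2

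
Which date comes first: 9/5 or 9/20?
9/5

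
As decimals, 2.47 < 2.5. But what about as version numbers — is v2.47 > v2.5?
True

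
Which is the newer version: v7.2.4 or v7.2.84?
v7.2.84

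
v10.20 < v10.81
True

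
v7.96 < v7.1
False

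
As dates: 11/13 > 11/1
True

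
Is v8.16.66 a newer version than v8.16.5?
Yes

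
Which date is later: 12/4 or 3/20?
12/4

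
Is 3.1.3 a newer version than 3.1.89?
No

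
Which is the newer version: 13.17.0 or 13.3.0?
13.17.0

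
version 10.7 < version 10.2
False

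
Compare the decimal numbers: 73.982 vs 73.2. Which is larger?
73.982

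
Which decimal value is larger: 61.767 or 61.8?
61.8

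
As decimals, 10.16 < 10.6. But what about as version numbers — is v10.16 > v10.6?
True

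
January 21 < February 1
True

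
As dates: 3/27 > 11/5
False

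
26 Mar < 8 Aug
True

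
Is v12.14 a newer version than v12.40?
No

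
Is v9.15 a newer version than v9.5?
Yes. Version numbers are compared segment by segment as integers, not as decimals: minor version 15 > 5, so v9.15 > v9.5 (even though the decimal 9.15 < 9.5).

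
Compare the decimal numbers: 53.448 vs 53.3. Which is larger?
53.448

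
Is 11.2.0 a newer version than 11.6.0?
No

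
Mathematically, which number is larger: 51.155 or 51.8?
51.8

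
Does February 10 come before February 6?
No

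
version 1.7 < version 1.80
True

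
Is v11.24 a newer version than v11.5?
Yes. Version numbers are compared segment by segment as integers, not as decimals: minor version 24 > 5, so v11.24 > v11.5 (even though the decimal 11.24 < 11.5).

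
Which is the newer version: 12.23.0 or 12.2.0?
12.23.0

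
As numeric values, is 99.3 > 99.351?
False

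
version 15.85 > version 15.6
True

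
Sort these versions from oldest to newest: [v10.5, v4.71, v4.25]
[v4.25, v4.71, v10.5]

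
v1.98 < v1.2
False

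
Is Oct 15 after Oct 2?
Yes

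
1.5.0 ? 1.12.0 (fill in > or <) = <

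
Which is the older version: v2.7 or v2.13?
v2.7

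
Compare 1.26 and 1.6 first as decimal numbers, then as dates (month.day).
As decimals: 1.26 < 1.6. As dates: 1/26 is later than 1/6 (day 26 > day 6).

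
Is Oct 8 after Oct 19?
No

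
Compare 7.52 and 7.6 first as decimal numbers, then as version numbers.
As decimals: 7.52 < 7.6. As versions: v7.52 > v7.6 (minor version 52 > 6).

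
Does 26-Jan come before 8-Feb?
Yes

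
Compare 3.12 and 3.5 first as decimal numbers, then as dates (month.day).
As decimals: 3.12 < 3.5. As dates: 3/12 is later than 3/5 (day 12 > day 5).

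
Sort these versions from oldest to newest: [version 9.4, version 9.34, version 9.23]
[version 9.4, version 9.23, version 9.34]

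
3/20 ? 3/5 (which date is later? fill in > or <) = >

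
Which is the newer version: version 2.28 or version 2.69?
version 2.69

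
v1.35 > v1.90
False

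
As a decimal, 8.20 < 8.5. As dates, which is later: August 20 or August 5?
August 20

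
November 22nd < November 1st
False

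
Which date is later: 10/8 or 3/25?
10/8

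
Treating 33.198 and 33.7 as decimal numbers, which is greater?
33.7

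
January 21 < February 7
True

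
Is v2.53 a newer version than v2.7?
Yes. Version numbers are compared segment by segment as integers, not as decimals: minor version 53 > 7, so v2.53 > v2.7 (even though the decimal 2.53 < 2.7).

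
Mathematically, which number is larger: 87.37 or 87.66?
87.66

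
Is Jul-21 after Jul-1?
Yes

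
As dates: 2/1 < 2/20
True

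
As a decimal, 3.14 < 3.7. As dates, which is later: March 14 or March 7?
March 14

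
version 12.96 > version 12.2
True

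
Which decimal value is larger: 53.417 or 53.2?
53.417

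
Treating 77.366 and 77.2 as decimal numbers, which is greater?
77.366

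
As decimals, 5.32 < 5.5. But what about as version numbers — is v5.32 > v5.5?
True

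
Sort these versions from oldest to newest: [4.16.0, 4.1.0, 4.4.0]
[4.1.0, 4.4.0, 4.16.0]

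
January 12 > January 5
True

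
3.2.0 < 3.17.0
True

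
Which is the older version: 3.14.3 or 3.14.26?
3.14.3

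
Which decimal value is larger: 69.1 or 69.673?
69.673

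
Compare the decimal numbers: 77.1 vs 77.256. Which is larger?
77.256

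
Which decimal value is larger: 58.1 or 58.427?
58.427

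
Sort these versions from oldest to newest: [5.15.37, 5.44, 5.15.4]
[5.15.4, 5.15.37, 5.44]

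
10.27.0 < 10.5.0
False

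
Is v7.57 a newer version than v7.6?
Yes. Version numbers are compared segment by segment as integers, not as decimals: minor version 57 > 6, so v7.57 > v7.6 (even though the decimal 7.57 < 7.6).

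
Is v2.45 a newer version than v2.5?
Yes. Version numbers are compared segment by segment as integers, not as decimals: minor version 45 > 5, so v2.45 > v2.5 (even though the decimal 2.45 < 2.5).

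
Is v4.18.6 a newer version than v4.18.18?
No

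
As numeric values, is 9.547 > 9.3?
True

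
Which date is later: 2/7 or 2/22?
2/22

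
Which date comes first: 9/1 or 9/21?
9/1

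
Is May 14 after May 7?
Yes. Day 14 comes after day 7 in May — this is a date comparison, not a decimal one (the decimal 5.14 would be smaller than 5.7).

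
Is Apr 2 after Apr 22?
No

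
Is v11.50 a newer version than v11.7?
Yes. Version numbers are compared segment by segment as integers, not as decimals: minor version 50 > 7, so v11.50 > v11.7 (even though the decimal 11.50 < 11.7).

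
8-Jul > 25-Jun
True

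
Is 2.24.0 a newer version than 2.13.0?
Yes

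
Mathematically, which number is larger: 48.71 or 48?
48.71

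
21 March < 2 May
True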